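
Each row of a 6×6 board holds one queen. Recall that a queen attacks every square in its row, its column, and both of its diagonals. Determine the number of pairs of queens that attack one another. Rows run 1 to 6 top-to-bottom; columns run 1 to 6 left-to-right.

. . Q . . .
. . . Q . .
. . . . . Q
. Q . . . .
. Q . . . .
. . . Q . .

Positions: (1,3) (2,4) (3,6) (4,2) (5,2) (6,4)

5

Same column: (2,4)–(6,4) (column 4); (4,2)–(5,2) (column 2).
Same diagonal: (1,3)–(2,4) (|1−2| = |3−4| = 1); (2,4)–(4,2) (|2−4| = |4−2| = 2); (4,2)–(6,4) (|4−6| = |2−4| = 2).
Total attacking pairs: 5.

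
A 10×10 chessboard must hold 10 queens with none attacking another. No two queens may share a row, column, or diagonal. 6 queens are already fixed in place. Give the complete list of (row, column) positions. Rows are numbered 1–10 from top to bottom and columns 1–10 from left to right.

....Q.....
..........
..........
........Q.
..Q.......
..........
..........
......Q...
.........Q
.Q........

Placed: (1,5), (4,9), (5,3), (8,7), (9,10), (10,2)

(1,5) (2,8) (3,6) (4,9) (5,3) (6,1) (7,4) (8,7) (9,10) (10,2)

Row 2: attacked by (1,5)→{4,5,6}; (4,9)→{7,9}; (5,3)→{3,6}; (8,7)→{1,7}; (9,10)→{3,10}; (10,2)→{2,10}. Safe: 8. Place at column 8.
Row 3: attacked by (1,5)→{3,5,7}; (2,8)→{7,8,9}; (4,9)→{8,9,10}; (5,3)→{1,3,5}; (8,7)→{2,7}; (9,10)→{4,10}; (10,2)→{2,9}. Safe: 6. Place at column 6.
Row 6: attacked by (1,5)→{5,10}; (2,8)→{4,8}; (3,6)→{3,6,9}; (4,9)→{7,9}; (5,3)→{2,3,4}; (8,7)→{5,7,9}; (9,10)→{7,10}; (10,2)→{2,6}. Safe: 1. Place at column 1.
Row 7: attacked by (1,5)→{5}; (2,8)→{3,8}; (3,6)→{2,6,10}; (4,9)→{6,9}; (5,3)→{1,3,5}; (6,1)→{1,2}; (8,7)→{6,7,8}; (9,10)→{8,10}; (10,2)→{2,5}. Safe: 4. Place at column 4.
Columns [5, 8, 6, 9, 3, 1, 4, 7, 10, 2], r−c [-4, -6, -3, -5, 2, 5, 3, 1, -1, 8], r+c [6, 10, 9, 13, 8, 7, 11, 15, 19, 12] are all distinct, so no two queens attack.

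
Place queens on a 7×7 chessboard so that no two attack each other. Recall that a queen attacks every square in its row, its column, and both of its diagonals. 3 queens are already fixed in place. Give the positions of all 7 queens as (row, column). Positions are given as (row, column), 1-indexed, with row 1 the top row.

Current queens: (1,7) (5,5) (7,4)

(1,7) (2,3) (3,6) (4,2) (5,5) (6,1) (7,4)

Row 2: attacked by (1,7)→{6,7}; (5,5)→{2,5}; (7,4)→{4}. Safe: 1, 3. Place at column 3.
Row 3: attacked by (1,7)→{5,7}; (2,3)→{2,3,4}; (5,5)→{3,5,7}; (7,4)→{4}. Safe: 1, 6. Place at column 6.
Row 4: attacked by (1,7)→{4,7}; (2,3)→{1,3,5}; (3,6)→{5,6,7}; (5,5)→{4,5,6}; (7,4)→{1,4,7}. Safe: 2. Place at column 2.
Row 6: attacked by (1,7)→{2,7}; (2,3)→{3,7}; (3,6)→{3,6}; (4,2)→{2,4}; (5,5)→{4,5,6}; (7,4)→{3,4,5}. Safe: 1. Place at column 1.
Columns [7, 3, 6, 2, 5, 1, 4], r−c [-6, -1, -3, 2, 0, 5, 3], r+c [8, 5, 9, 6, 10, 7, 11] are all distinct, so no two queens attack.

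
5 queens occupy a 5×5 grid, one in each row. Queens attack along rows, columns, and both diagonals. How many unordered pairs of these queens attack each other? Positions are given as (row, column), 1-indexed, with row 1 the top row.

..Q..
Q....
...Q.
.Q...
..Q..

Same column: (1,3)–(5,3) (column 3).
Same diagonal: (4,2)–(5,3) (|4−5| = |2−3| = 1).
Total attacking pairs: 2.

2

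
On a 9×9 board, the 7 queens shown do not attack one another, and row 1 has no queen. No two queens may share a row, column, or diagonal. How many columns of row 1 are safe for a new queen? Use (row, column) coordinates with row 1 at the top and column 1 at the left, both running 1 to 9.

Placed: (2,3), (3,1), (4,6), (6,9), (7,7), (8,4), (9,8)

(2,3) attacks row 1 at column 3 and diagonals 2, 4.
(3,1) attacks row 1 at column 1 and diagonals 3.
(4,6) attacks row 1 at column 6 and diagonals 3, 9.
(6,9) attacks row 1 at column 9 and diagonals 4.
(7,7) attacks row 1 at column 7 and diagonals 1.
(8,4) attacks row 1 at column 4.
(9,8) attacks row 1 at column 8.
Attacked columns: {1, 2, 3, 4, 6, 7, 8, 9}. Safe: {5}.

1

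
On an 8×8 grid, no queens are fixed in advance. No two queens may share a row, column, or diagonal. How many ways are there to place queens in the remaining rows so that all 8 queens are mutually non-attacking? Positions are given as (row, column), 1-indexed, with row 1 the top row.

92

Branch on row 1: col 1 → 4; col 2 → 8; col 3 → 16; col 4 → 18; col 5 → 18; col 6 → 16; col 7 → 8; col 8 → 4.
Sum: 4 + 8 + 16 + 18 + 18 + 16 + 8 + 4 = 92.
(This is the classic 8-queens count.)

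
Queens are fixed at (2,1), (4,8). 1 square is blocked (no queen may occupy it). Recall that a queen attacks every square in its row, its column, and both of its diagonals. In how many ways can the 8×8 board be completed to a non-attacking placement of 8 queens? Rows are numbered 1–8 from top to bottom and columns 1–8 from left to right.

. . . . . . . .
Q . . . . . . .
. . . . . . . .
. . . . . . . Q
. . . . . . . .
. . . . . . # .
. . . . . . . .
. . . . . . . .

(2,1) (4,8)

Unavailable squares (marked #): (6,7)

2

Branch on row 1: col 3 → 0; col 4 → 1; col 6 → 0; col 7 → 1.
Sum: 0 + 1 + 0 + 1 = 2.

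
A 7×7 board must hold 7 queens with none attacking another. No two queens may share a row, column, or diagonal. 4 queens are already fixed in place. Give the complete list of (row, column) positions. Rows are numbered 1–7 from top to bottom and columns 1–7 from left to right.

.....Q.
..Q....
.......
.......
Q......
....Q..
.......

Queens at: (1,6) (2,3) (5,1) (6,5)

Row 3: attacked by (1,6)→{4,6}; (2,3)→{2,3,4}; (5,1)→{1,3}; (6,5)→{2,5}. Safe: 7. Place at column 7.
Row 4: attacked by (1,6)→{3,6}; (2,3)→{1,3,5}; (3,7)→{6,7}; (5,1)→{1,2}; (6,5)→{3,5,7}. Safe: 4. Place at column 4.
Row 7: attacked by (1,6)→{6}; (2,3)→{3}; (3,7)→{3,7}; (4,4)→{1,4,7}; (5,1)→{1,3}; (6,5)→{4,5,6}. Safe: 2. Place at column 2.
Columns [6, 3, 7, 4, 1, 5, 2], r−c [-5, -1, -4, 0, 4, 1, 5], r+c [7, 5, 10, 8, 6, 11, 9] are all distinct, so no two queens attack.

(1,6) (2,3) (3,7) (4,4) (5,1) (6,5) (7,2)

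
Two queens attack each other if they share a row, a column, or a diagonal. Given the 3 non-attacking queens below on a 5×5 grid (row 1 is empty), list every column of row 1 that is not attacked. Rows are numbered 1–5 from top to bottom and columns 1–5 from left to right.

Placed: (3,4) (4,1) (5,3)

columns 5

(3,4) attacks row 1 at column 4 and diagonals 2.
(4,1) attacks row 1 at column 1 and diagonals 4.
(5,3) attacks row 1 at column 3.
Attacked columns: {1, 2, 3, 4}. Safe: {5}.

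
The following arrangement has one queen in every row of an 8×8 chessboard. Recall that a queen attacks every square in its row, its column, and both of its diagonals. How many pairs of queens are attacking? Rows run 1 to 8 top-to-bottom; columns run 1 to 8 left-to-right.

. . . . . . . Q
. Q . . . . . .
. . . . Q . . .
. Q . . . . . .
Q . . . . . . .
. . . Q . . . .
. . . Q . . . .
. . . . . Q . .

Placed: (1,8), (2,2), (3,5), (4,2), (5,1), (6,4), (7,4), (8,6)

Same column: (2,2)–(4,2) (column 2); (6,4)–(7,4) (column 4).
Same diagonal: (4,2)–(5,1) (|4−5| = |2−1| = 1); (4,2)–(6,4) (|4−6| = |2−4| = 2); (4,2)–(8,6) (|4−8| = |2−6| = 4); (6,4)–(8,6) (|6−8| = |4−6| = 2).
Total attacking pairs: 6.

6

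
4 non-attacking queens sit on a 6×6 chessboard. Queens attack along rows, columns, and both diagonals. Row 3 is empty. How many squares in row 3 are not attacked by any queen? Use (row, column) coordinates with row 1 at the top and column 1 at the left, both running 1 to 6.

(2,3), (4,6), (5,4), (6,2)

1

(2,3) attacks row 3 at column 3 and diagonals 2, 4.
(4,6) attacks row 3 at column 6 and diagonals 5.
(5,4) attacks row 3 at column 4 and diagonals 2, 6.
(6,2) attacks row 3 at column 2 and diagonals 5.
Attacked columns: {2, 3, 4, 5, 6}. Safe: {1}.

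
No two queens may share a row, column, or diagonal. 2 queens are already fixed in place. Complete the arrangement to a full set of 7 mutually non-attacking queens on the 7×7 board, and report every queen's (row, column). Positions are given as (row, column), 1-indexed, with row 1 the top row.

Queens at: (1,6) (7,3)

Row 2: attacked by (1,6)→{5,6,7}; (7,3)→{3}. Safe: 1, 2, 4. Place at column 2.
Row 3: attacked by (1,6)→{4,6}; (2,2)→{1,2,3}; (7,3)→{3,7}. Safe: 5. Place at column 5.
Row 4: attacked by (1,6)→{3,6}; (2,2)→{2,4}; (3,5)→{4,5,6}; (7,3)→{3,6}. Safe: 1, 7. Place at column 1.
Row 5: attacked by (1,6)→{2,6}; (2,2)→{2,5}; (3,5)→{3,5,7}; (4,1)→{1,2}; (7,3)→{1,3,5}. Safe: 4. Place at column 4.
Row 6: attacked by (1,6)→{1,6}; (2,2)→{2,6}; (3,5)→{2,5}; (4,1)→{1,3}; (5,4)→{3,4,5}; (7,3)→{2,3,4}. Safe: 7. Place at column 7.
Columns [6, 2, 5, 1, 4, 7, 3], r−c [-5, 0, -2, 3, 1, -1, 4], r+c [7, 4, 8, 5, 9, 13, 10] are all distinct, so no two queens attack.

(1,6) (2,2) (3,5) (4,1) (5,4) (6,7) (7,3)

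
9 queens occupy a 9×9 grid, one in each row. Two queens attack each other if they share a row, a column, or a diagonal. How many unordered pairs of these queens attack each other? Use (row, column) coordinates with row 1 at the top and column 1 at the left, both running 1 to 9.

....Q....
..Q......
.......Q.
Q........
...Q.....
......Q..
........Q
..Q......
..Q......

6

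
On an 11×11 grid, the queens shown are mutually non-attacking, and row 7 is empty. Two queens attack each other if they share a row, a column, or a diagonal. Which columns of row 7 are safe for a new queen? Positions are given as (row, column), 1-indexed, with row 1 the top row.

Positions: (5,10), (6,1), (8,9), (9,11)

columns 3, 4, 5, 6, 7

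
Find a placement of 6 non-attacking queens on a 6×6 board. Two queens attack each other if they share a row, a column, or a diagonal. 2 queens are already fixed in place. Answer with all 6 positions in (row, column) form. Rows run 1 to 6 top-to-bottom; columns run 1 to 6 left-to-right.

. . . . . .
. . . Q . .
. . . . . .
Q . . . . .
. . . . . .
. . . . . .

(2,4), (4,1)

(1,2) (2,4) (3,6) (4,1) (5,3) (6,5)

Row 1: attacked by (2,4)→{3,4,5}; (4,1)→{1,4}. Safe: 2, 6. Place at column 2.
Row 3: attacked by (1,2)→{2,4}; (2,4)→{3,4,5}; (4,1)→{1,2}. Safe: 6. Place at column 6.
Row 5: attacked by (1,2)→{2,6}; (2,4)→{1,4}; (3,6)→{4,6}; (4,1)→{1,2}. Safe: 3, 5. Place at column 3.
Row 6: attacked by (1,2)→{2}; (2,4)→{4}; (3,6)→{3,6}; (4,1)→{1,3}; (5,3)→{2,3,4}. Safe: 5. Place at column 5.
Columns [2, 4, 6, 1, 3, 5], r−c [-1, -2, -3, 3, 2, 1], r+c [3, 6, 9, 5, 8, 11] are all distinct, so no two queens attack.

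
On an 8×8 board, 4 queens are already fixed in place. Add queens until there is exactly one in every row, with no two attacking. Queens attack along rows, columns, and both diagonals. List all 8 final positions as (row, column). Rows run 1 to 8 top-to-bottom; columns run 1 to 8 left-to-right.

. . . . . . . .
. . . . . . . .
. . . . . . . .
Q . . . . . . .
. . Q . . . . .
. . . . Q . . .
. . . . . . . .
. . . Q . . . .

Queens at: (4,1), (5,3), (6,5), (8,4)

(1,6) (2,2) (3,7) (4,1) (5,3) (6,5) (7,8) (8,4)

Row 1: attacked by (4,1)→{1,4}; (5,3)→{3,7}; (6,5)→{5}; (8,4)→{4}. Safe: 2, 6, 8. Place at column 6.
Row 2: attacked by (1,6)→{5,6,7}; (4,1)→{1,3}; (5,3)→{3,6}; (6,5)→{1,5}; (8,4)→{4}. Safe: 2, 8. Place at column 2.
Row 3: attacked by (1,6)→{4,6,8}; (2,2)→{1,2,3}; (4,1)→{1,2}; (5,3)→{1,3,5}; (6,5)→{2,5,8}; (8,4)→{4}. Safe: 7. Place at column 7.
Row 7: attacked by (1,6)→{6}; (2,2)→{2,7}; (3,7)→{3,7}; (4,1)→{1,4}; (5,3)→{1,3,5}; (6,5)→{4,5,6}; (8,4)→{3,4,5}. Safe: 8. Place at column 8.
Columns [6, 2, 7, 1, 3, 5, 8, 4], r−c [-5, 0, -4, 3, 2, 1, -1, 4], r+c [7, 4, 10, 5, 8, 11, 15, 12] are all distinct, so no two queens attack.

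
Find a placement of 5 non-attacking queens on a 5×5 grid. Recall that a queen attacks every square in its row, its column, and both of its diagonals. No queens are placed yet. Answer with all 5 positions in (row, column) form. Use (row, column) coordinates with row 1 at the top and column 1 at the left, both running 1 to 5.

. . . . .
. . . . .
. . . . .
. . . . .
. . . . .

Row 1: Safe: 1, 2, 3, 4, 5. Place at column 1.
Row 2: attacked by (1,1)→{1,2}. Safe: 3, 4, 5. Place at column 4.
Row 3: attacked by (1,1)→{1,3}; (2,4)→{3,4,5}. Safe: 2. Place at column 2.
Row 4: attacked by (1,1)→{1,4}; (2,4)→{2,4}; (3,2)→{1,2,3}. Safe: 5. Place at column 5.
Row 5: attacked by (1,1)→{1,5}; (2,4)→{1,4}; (3,2)→{2,4}; (4,5)→{4,5}. Safe: 3. Place at column 3.
Columns [1, 4, 2, 5, 3], r−c [0, -2, 1, -1, 2], r+c [2, 6, 5, 9, 8] are all distinct, so no two queens attack.

(1,1) (2,4) (3,2) (4,5) (5,3)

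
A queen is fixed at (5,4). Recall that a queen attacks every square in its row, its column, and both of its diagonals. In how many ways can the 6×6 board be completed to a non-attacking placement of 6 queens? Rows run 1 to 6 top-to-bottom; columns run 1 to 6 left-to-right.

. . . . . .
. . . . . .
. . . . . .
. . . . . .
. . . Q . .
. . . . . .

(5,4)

Branch on row 1: col 1 → 0; col 2 → 0; col 3 → 0; col 5 → 1; col 6 → 0.
Sum: 0 + 0 + 0 + 1 + 0 = 1.

1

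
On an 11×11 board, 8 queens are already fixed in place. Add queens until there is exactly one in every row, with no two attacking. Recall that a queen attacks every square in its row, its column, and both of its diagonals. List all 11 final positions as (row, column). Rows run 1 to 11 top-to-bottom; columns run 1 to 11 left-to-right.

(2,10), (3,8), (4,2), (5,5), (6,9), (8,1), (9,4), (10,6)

(1,7) (2,10) (3,8) (4,2) (5,5) (6,9) (7,11) (8,1) (9,4) (10,6) (11,3)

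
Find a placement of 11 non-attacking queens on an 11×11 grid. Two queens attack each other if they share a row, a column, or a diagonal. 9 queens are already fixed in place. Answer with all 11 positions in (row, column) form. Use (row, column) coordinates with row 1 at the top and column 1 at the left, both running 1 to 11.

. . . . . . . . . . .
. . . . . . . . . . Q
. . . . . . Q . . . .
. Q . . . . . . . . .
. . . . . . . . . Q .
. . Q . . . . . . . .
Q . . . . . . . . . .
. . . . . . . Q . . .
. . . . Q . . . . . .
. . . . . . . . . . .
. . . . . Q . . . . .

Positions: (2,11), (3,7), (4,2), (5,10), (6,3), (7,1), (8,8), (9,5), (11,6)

(1,4) (2,11) (3,7) (4,2) (5,10) (6,3) (7,1) (8,8) (9,5) (10,9) (11,6)

Row 1: attacked by (2,11)→{10,11}; (3,7)→{5,7,9}; (4,2)→{2,5}; (5,10)→{6,10}; (6,3)→{3,8}; (7,1)→{1,7}; (8,8)→{1,8}; (9,5)→{5}; (11,6)→{6}. Safe: 4. Place at column 4.
Row 10: attacked by (1,4)→{4}; (2,11)→{3,11}; (3,7)→{7}; (4,2)→{2,8}; (5,10)→{5,10}; (6,3)→{3,7}; (7,1)→{1,4}; (8,8)→{6,8,10}; (9,5)→{4,5,6}; (11,6)→{5,6,7}. Safe: 9. Place at column 9.
Columns [4, 11, 7, 2, 10, 3, 1, 8, 5, 9, 6], r−c [-3, -9, -4, 2, -5, 3, 6, 0, 4, 1, 5], r+c [5, 13, 10, 6, 15, 9, 8, 16, 14, 19, 17] are all distinct, so no two queens attack.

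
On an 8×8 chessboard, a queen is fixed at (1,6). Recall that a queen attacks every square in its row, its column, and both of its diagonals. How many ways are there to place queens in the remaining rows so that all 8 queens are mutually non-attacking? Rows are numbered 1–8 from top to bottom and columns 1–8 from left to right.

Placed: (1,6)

16

Branch on row 2: col 1 → 1; col 2 → 2; col 3 → 8; col 4 → 4; col 8 → 1.
Sum: 1 + 2 + 8 + 4 + 1 = 16.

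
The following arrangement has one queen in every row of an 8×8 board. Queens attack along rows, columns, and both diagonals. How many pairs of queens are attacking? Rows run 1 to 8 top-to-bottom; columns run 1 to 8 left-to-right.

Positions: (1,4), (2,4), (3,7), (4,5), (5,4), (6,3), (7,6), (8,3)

Same column: (1,4)–(2,4) (column 4); (1,4)–(5,4) (column 4); (2,4)–(5,4) (column 4); (6,3)–(8,3) (column 3).
Same diagonal: (4,5)–(5,4) (|4−5| = |5−4| = 1); (4,5)–(6,3) (|4−6| = |5−3| = 2); (5,4)–(6,3) (|5−6| = |4−3| = 1); (5,4)–(7,6) (|5−7| = |4−6| = 2).
Total attacking pairs: 8.

8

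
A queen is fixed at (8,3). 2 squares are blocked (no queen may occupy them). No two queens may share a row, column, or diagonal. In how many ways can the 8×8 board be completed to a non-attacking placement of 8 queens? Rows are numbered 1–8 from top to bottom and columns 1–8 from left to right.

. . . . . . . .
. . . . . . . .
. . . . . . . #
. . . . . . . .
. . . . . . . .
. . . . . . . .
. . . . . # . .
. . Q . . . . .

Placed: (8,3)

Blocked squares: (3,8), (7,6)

8

Branch on row 1: col 1 → 1; col 2 → 0; col 4 → 0; col 5 → 2; col 6 → 5; col 7 → 0; col 8 → 0.
Sum: 1 + 0 + 0 + 2 + 5 + 0 + 0 = 8.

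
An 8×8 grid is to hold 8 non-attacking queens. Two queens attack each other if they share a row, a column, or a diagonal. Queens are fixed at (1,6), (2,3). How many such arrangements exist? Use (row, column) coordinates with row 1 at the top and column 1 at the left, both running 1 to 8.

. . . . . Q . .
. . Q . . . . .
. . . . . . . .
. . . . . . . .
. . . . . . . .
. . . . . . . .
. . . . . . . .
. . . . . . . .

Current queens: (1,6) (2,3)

8

Branch on row 3: col 1 → 3; col 5 → 2; col 7 → 3.
Sum: 3 + 2 + 3 = 8.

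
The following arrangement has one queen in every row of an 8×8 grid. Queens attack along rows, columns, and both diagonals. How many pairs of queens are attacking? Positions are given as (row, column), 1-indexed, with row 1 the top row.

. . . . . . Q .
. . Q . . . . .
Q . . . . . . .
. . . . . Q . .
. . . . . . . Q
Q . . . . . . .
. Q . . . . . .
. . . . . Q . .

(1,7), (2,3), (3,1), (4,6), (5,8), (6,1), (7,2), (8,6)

Same column: (3,1)–(6,1) (column 1); (4,6)–(8,6) (column 6).
Same diagonal: (3,1)–(8,6) (|3−8| = |1−6| = 5); (6,1)–(7,2) (|6−7| = |1−2| = 1).
Total attacking pairs: 4.

4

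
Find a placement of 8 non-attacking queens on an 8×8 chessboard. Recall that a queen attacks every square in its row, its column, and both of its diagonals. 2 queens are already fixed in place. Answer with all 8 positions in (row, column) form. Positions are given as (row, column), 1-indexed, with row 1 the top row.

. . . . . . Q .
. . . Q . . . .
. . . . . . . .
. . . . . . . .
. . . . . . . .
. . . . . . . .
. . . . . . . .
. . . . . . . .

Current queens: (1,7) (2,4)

(1,7) (2,4) (3,2) (4,5) (5,8) (6,1) (7,3) (8,6)

Row 3: attacked by (1,7)→{5,7}; (2,4)→{3,4,5}. Safe: 1, 2, 6, 8. Place at column 2.
Row 4: attacked by (1,7)→{4,7}; (2,4)→{2,4,6}; (3,2)→{1,2,3}. Safe: 5, 8. Place at column 5.
Row 5: attacked by (1,7)→{3,7}; (2,4)→{1,4,7}; (3,2)→{2,4}; (4,5)→{4,5,6}. Safe: 8. Place at column 8.
Row 6: attacked by (1,7)→{2,7}; (2,4)→{4,8}; (3,2)→{2,5}; (4,5)→{3,5,7}; (5,8)→{7,8}. Safe: 1, 6. Place at column 1.
Row 7: attacked by (1,7)→{1,7}; (2,4)→{4}; (3,2)→{2,6}; (4,5)→{2,5,8}; (5,8)→{6,8}; (6,1)→{1,2}. Safe: 3. Place at column 3.
Row 8: attacked by (1,7)→{7}; (2,4)→{4}; (3,2)→{2,7}; (4,5)→{1,5}; (5,8)→{5,8}; (6,1)→{1,3}; (7,3)→{2,3,4}. Safe: 6. Place at column 6.
Columns [7, 4, 2, 5, 8, 1, 3, 6], r−c [-6, -2, 1, -1, -3, 5, 4, 2], r+c [8, 6, 5, 9, 13, 7, 10, 14] are all distinct, so no two queens attack.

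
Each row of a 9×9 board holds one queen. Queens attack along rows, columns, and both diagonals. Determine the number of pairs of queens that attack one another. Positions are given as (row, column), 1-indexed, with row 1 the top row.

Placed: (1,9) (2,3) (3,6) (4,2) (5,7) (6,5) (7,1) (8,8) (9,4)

0

All columns are distinct and no two queens satisfy |Δrow| = |Δcol|, so no pair attacks.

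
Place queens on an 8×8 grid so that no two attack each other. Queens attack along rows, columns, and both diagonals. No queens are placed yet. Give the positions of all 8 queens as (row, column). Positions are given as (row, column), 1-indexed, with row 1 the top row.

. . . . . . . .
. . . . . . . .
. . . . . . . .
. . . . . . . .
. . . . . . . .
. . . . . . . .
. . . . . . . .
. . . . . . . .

(1,1) (2,6) (3,8) (4,3) (5,7) (6,4) (7,2) (8,5)

Row 1: Safe: 1, 2, 3, 4, 5, 6, 7, 8. Place at column 1.
Row 2: attacked by (1,1)→{1,2}. Safe: 3, 4, 5, 6, 7, 8. Place at column 6.
Row 3: attacked by (1,1)→{1,3}; (2,6)→{5,6,7}. Safe: 2, 4, 8. Place at column 8.
Row 4: attacked by (1,1)→{1,4}; (2,6)→{4,6,8}; (3,8)→{7,8}. Safe: 2, 3, 5. Place at column 3.
Row 5: attacked by (1,1)→{1,5}; (2,6)→{3,6}; (3,8)→{6,8}; (4,3)→{2,3,4}. Safe: 7. Place at column 7.
Row 6: attacked by (1,1)→{1,6}; (2,6)→{2,6}; (3,8)→{5,8}; (4,3)→{1,3,5}; (5,7)→{6,7,8}. Safe: 4. Place at column 4.
Row 7: attacked by (1,1)→{1,7}; (2,6)→{1,6}; (3,8)→{4,8}; (4,3)→{3,6}; (5,7)→{5,7}; (6,4)→{3,4,5}. Safe: 2. Place at column 2.
Row 8: attacked by (1,1)→{1,8}; (2,6)→{6}; (3,8)→{3,8}; (4,3)→{3,7}; (5,7)→{4,7}; (6,4)→{2,4,6}; (7,2)→{1,2,3}. Safe: 5. Place at column 5.
Columns [1, 6, 8, 3, 7, 4, 2, 5], r−c [0, -4, -5, 1, -2, 2, 5, 3], r+c [2, 8, 11, 7, 12, 10, 9, 13] are all distinct, so no two queens attack.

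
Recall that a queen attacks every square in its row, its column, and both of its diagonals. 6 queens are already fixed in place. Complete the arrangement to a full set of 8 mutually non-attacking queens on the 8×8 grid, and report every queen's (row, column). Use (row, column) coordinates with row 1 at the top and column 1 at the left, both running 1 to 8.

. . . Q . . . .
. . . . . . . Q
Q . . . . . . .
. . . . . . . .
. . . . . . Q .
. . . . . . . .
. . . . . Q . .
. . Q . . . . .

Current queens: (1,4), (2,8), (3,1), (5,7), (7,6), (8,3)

(1,4) (2,8) (3,1) (4,5) (5,7) (6,2) (7,6) (8,3)

Row 4: attacked by (1,4)→{1,4,7}; (2,8)→{6,8}; (3,1)→{1,2}; (5,7)→{6,7,8}; (7,6)→{3,6}; (8,3)→{3,7}. Safe: 5. Place at column 5.
Row 6: attacked by (1,4)→{4}; (2,8)→{4,8}; (3,1)→{1,4}; (4,5)→{3,5,7}; (5,7)→{6,7,8}; (7,6)→{5,6,7}; (8,3)→{1,3,5}. Safe: 2. Place at column 2.
Columns [4, 8, 1, 5, 7, 2, 6, 3], r−c [-3, -6, 2, -1, -2, 4, 1, 5], r+c [5, 10, 4, 9, 12, 8, 13, 11] are all distinct, so no two queens attack.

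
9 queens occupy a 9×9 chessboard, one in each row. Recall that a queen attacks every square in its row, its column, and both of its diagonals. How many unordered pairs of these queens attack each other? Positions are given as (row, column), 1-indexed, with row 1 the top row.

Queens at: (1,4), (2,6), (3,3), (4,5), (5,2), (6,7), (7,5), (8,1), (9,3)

5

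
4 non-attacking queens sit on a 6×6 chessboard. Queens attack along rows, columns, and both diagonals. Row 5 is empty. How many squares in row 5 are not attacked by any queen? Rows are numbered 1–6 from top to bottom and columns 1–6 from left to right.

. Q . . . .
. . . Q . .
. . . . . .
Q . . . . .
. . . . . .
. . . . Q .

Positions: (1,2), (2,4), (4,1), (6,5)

1

(1,2) attacks row 5 at column 2 and diagonals 6.
(2,4) attacks row 5 at column 4 and diagonals 1.
(4,1) attacks row 5 at column 1 and diagonals 2.
(6,5) attacks row 5 at column 5 and diagonals 4, 6.
Attacked columns: {1, 2, 4, 5, 6}. Safe: {3}.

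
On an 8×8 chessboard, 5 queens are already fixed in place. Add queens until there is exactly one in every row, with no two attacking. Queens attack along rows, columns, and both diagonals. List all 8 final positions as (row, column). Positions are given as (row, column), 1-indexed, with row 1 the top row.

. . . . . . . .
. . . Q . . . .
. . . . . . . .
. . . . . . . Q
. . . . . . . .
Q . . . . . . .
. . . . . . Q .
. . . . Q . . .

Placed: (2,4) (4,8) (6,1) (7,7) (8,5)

(1,2) (2,4) (3,6) (4,8) (5,3) (6,1) (7,7) (8,5)

Row 1: attacked by (2,4)→{3,4,5}; (4,8)→{5,8}; (6,1)→{1,6}; (7,7)→{1,7}; (8,5)→{5}. Safe: 2. Place at column 2.
Row 3: attacked by (1,2)→{2,4}; (2,4)→{3,4,5}; (4,8)→{7,8}; (6,1)→{1,4}; (7,7)→{3,7}; (8,5)→{5}. Safe: 6. Place at column 6.
Row 5: attacked by (1,2)→{2,6}; (2,4)→{1,4,7}; (3,6)→{4,6,8}; (4,8)→{7,8}; (6,1)→{1,2}; (7,7)→{5,7}; (8,5)→{2,5,8}. Safe: 3. Place at column 3.
Columns [2, 4, 6, 8, 3, 1, 7, 5], r−c [-1, -2, -3, -4, 2, 5, 0, 3], r+c [3, 6, 9, 12, 8, 7, 14, 13] are all distinct, so no two queens attack.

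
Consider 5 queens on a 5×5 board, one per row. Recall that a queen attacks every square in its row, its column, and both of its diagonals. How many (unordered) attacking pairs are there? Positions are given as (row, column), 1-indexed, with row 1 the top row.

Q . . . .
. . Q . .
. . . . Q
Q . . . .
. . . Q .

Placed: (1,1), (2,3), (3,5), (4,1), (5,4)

2

Same column: (1,1)–(4,1) (column 1).
Same diagonal: (2,3)–(4,1) (|2−4| = |3−1| = 2).
Total attacking pairs: 2.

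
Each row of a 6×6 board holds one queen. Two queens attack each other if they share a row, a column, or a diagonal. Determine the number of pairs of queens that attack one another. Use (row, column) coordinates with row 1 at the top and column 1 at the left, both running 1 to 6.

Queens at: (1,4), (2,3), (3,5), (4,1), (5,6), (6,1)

5

Same column: (4,1)–(6,1) (column 1).
Same diagonal: (1,4)–(2,3) (|1−2| = |4−3| = 1); (1,4)–(4,1) (|1−4| = |4−1| = 3); (2,3)–(4,1) (|2−4| = |3−1| = 2); (2,3)–(5,6) (|2−5| = |3−6| = 3).
Total attacking pairs: 5.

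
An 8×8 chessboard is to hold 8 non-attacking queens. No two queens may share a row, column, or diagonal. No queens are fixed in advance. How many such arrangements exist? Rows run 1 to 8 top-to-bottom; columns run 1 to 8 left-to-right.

Branch on row 1: col 1 → 4; col 2 → 8; col 3 → 16; col 4 → 18; col 5 → 18; col 6 → 16; col 7 → 8; col 8 → 4.
Sum: 4 + 8 + 16 + 18 + 18 + 16 + 8 + 4 = 92.
(This is the classic 8-queens count.)

92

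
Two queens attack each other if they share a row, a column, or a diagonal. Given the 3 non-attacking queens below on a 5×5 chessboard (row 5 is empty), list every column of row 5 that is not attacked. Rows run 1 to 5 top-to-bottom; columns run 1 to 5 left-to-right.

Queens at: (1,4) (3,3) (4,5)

(1,4) attacks row 5 at column 4.
(3,3) attacks row 5 at column 3 and diagonals 1, 5.
(4,5) attacks row 5 at column 5 and diagonals 4.
Attacked columns: {1, 3, 4, 5}. Safe: {2}.

columns 2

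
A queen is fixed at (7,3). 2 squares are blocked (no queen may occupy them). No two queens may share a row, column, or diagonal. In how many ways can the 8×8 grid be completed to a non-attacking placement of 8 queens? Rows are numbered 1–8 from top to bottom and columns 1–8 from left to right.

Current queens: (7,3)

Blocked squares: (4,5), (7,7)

11

Branch on row 1: col 1 → 0; col 2 → 1; col 4 → 4; col 5 → 3; col 6 → 0; col 7 → 2; col 8 → 1.
Sum: 0 + 1 + 4 + 3 + 0 + 2 + 1 = 11.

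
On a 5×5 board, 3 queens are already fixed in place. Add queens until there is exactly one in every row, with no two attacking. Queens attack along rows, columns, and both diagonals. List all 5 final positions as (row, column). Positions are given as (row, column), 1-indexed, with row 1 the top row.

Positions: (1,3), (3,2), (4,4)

Row 2: attacked by (1,3)→{2,3,4}; (3,2)→{1,2,3}; (4,4)→{2,4}. Safe: 5. Place at column 5.
Row 5: attacked by (1,3)→{3}; (2,5)→{2,5}; (3,2)→{2,4}; (4,4)→{3,4,5}. Safe: 1. Place at column 1.
Columns [3, 5, 2, 4, 1], r−c [-2, -3, 1, 0, 4], r+c [4, 7, 5, 8, 6] are all distinct, so no two queens attack.

(1,3) (2,5) (3,2) (4,4) (5,1)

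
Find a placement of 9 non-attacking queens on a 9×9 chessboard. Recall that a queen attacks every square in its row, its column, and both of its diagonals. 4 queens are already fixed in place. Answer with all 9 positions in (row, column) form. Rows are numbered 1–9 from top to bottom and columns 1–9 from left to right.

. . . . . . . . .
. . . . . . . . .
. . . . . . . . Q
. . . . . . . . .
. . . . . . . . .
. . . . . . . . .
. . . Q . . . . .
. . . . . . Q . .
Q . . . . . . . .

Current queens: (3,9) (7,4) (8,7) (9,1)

Row 1: attacked by (3,9)→{7,9}; (7,4)→{4}; (8,7)→{7}; (9,1)→{1,9}. Safe: 2, 3, 5, 6, 8. Place at column 6.
Row 2: attacked by (1,6)→{5,6,7}; (3,9)→{8,9}; (7,4)→{4,9}; (8,7)→{1,7}; (9,1)→{1,8}. Safe: 2, 3. Place at column 2.
Row 4: attacked by (1,6)→{3,6,9}; (2,2)→{2,4}; (3,9)→{8,9}; (7,4)→{1,4,7}; (8,7)→{3,7}; (9,1)→{1,6}. Safe: 5. Place at column 5.
Row 5: attacked by (1,6)→{2,6}; (2,2)→{2,5}; (3,9)→{7,9}; (4,5)→{4,5,6}; (7,4)→{2,4,6}; (8,7)→{4,7}; (9,1)→{1,5}. Safe: 3, 8. Place at column 3.
Row 6: attacked by (1,6)→{1,6}; (2,2)→{2,6}; (3,9)→{6,9}; (4,5)→{3,5,7}; (5,3)→{2,3,4}; (7,4)→{3,4,5}; (8,7)→{5,7,9}; (9,1)→{1,4}. Safe: 8. Place at column 8.
Columns [6, 2, 9, 5, 3, 8, 4, 7, 1], r−c [-5, 0, -6, -1, 2, -2, 3, 1, 8], r+c [7, 4, 12, 9, 8, 14, 11, 15, 10] are all distinct, so no two queens attack.

(1,6) (2,2) (3,9) (4,5) (5,3) (6,8) (7,4) (8,7) (9,1)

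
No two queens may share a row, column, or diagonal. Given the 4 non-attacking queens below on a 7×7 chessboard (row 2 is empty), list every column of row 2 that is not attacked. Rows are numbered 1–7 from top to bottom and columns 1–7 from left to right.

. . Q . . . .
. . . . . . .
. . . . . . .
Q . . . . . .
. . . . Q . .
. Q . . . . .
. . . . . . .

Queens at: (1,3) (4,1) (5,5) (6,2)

columns 7

(1,3) attacks row 2 at column 3 and diagonals 2, 4.
(4,1) attacks row 2 at column 1 and diagonals 3.
(5,5) attacks row 2 at column 5 and diagonals 2.
(6,2) attacks row 2 at column 2 and diagonals 6.
Attacked columns: {1, 2, 3, 4, 5, 6}. Safe: {7}.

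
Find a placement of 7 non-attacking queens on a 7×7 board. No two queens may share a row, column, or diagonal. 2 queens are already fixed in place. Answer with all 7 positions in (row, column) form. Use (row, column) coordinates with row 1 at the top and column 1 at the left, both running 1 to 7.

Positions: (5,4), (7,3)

(1,6) (2,2) (3,5) (4,1) (5,4) (6,7) (7,3)

Row 1: attacked by (5,4)→{4}; (7,3)→{3}. Safe: 1, 2, 5, 6, 7. Place at column 6.
Row 2: attacked by (1,6)→{5,6,7}; (5,4)→{1,4,7}; (7,3)→{3}. Safe: 2. Place at column 2.
Row 3: attacked by (1,6)→{4,6}; (2,2)→{1,2,3}; (5,4)→{2,4,6}; (7,3)→{3,7}. Safe: 5. Place at column 5.
Row 4: attacked by (1,6)→{3,6}; (2,2)→{2,4}; (3,5)→{4,5,6}; (5,4)→{3,4,5}; (7,3)→{3,6}. Safe: 1, 7. Place at column 1.
Row 6: attacked by (1,6)→{1,6}; (2,2)→{2,6}; (3,5)→{2,5}; (4,1)→{1,3}; (5,4)→{3,4,5}; (7,3)→{2,3,4}. Safe: 7. Place at column 7.
Columns [6, 2, 5, 1, 4, 7, 3], r−c [-5, 0, -2, 3, 1, -1, 4], r+c [7, 4, 8, 5, 9, 13, 10] are all distinct, so no two queens attack.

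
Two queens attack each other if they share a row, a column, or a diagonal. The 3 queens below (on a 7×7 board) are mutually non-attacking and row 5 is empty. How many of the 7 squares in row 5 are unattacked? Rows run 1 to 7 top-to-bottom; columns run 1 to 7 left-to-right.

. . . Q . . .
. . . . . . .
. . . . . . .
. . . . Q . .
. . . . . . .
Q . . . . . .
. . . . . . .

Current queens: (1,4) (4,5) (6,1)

(1,4) attacks row 5 at column 4.
(4,5) attacks row 5 at column 5 and diagonals 4, 6.
(6,1) attacks row 5 at column 1 and diagonals 2.
Attacked columns: {1, 2, 4, 5, 6}. Safe: {3, 7}.

2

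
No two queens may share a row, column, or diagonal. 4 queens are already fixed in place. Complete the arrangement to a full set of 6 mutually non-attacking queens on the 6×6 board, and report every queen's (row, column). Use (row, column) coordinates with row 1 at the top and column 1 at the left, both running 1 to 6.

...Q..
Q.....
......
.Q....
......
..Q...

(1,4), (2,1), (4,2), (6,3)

(1,4) (2,1) (3,5) (4,2) (5,6) (6,3)

Row 3: attacked by (1,4)→{2,4,6}; (2,1)→{1,2}; (4,2)→{1,2,3}; (6,3)→{3,6}. Safe: 5. Place at column 5.
Row 5: attacked by (1,4)→{4}; (2,1)→{1,4}; (3,5)→{3,5}; (4,2)→{1,2,3}; (6,3)→{2,3,4}. Safe: 6. Place at column 6.
Columns [4, 1, 5, 2, 6, 3], r−c [-3, 1, -2, 2, -1, 3], r+c [5, 3, 8, 6, 11, 9] are all distinct, so no two queens attack.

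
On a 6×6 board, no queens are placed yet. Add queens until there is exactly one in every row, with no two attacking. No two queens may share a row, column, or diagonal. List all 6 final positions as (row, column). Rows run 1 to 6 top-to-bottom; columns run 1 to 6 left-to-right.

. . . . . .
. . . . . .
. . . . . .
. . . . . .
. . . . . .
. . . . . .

(1,5) (2,3) (3,1) (4,6) (5,4) (6,2)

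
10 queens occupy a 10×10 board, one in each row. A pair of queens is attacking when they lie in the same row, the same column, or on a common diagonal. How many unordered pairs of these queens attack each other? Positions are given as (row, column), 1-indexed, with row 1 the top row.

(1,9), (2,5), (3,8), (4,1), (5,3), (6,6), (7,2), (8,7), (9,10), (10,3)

1

Same column: (5,3)–(10,3) (column 3).
Total attacking pairs: 1.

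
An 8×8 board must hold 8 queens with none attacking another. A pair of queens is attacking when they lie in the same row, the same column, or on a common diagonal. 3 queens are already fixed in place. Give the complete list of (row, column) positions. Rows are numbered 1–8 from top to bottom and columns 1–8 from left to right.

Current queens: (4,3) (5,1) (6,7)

Row 1: attacked by (4,3)→{3,6}; (5,1)→{1,5}; (6,7)→{2,7}. Safe: 4, 8. Place at column 8.
Row 2: attacked by (1,8)→{7,8}; (4,3)→{1,3,5}; (5,1)→{1,4}; (6,7)→{3,7}. Safe: 2, 6. Place at column 2.
Row 3: attacked by (1,8)→{6,8}; (2,2)→{1,2,3}; (4,3)→{2,3,4}; (5,1)→{1,3}; (6,7)→{4,7}. Safe: 5. Place at column 5.
Row 7: attacked by (1,8)→{2,8}; (2,2)→{2,7}; (3,5)→{1,5}; (4,3)→{3,6}; (5,1)→{1,3}; (6,7)→{6,7,8}. Safe: 4. Place at column 4.
Row 8: attacked by (1,8)→{1,8}; (2,2)→{2,8}; (3,5)→{5}; (4,3)→{3,7}; (5,1)→{1,4}; (6,7)→{5,7}; (7,4)→{3,4,5}. Safe: 6. Place at column 6.
Columns [8, 2, 5, 3, 1, 7, 4, 6], r−c [-7, 0, -2, 1, 4, -1, 3, 2], r+c [9, 4, 8, 7, 6, 13, 11, 14] are all distinct, so no two queens attack.

(1,8) (2,2) (3,5) (4,3) (5,1) (6,7) (7,4) (8,6)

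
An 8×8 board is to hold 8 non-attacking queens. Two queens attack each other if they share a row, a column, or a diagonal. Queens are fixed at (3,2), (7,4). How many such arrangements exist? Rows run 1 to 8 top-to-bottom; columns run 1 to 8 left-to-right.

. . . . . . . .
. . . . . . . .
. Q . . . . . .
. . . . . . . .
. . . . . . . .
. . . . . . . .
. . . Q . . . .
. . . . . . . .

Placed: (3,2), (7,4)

Branch on row 1: col 1 → 0; col 3 → 2; col 5 → 1; col 6 → 0; col 7 → 0; col 8 → 0.
Sum: 0 + 2 + 1 + 0 + 0 + 0 = 3.

3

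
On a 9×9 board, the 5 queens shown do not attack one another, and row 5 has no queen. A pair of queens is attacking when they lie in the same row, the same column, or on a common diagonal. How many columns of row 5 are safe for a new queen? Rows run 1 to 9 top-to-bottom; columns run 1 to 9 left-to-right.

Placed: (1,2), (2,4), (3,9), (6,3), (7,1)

2

(1,2) attacks row 5 at column 2 and diagonals 6.
(2,4) attacks row 5 at column 4 and diagonals 1, 7.
(3,9) attacks row 5 at column 9 and diagonals 7.
(6,3) attacks row 5 at column 3 and diagonals 2, 4.
(7,1) attacks row 5 at column 1 and diagonals 3.
Attacked columns: {1, 2, 3, 4, 6, 7, 9}. Safe: {5, 8}.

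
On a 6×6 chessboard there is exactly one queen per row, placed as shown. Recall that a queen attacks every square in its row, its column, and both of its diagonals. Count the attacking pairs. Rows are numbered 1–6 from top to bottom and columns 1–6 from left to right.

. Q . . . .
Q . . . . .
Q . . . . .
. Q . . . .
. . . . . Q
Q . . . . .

7

Same column: (1,2)–(4,2) (column 2); (2,1)–(3,1) (column 1); (2,1)–(6,1) (column 1); (3,1)–(6,1) (column 1).
Same diagonal: (1,2)–(2,1) (|1−2| = |2−1| = 1); (1,2)–(5,6) (|1−5| = |2−6| = 4); (3,1)–(4,2) (|3−4| = |1−2| = 1).
Total attacking pairs: 7.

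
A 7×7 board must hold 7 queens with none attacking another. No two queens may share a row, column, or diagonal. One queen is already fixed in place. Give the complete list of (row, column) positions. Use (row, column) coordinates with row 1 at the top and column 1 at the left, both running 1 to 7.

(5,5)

Row 1: attacked by (5,5)→{1,5}. Safe: 2, 3, 4, 6, 7. Place at column 4.
Row 2: attacked by (1,4)→{3,4,5}; (5,5)→{2,5}. Safe: 1, 6, 7. Place at column 6.
Row 3: attacked by (1,4)→{2,4,6}; (2,6)→{5,6,7}; (5,5)→{3,5,7}. Safe: 1. Place at column 1.
Row 4: attacked by (1,4)→{1,4,7}; (2,6)→{4,6}; (3,1)→{1,2}; (5,5)→{4,5,6}. Safe: 3. Place at column 3.
Row 6: attacked by (1,4)→{4}; (2,6)→{2,6}; (3,1)→{1,4}; (4,3)→{1,3,5}; (5,5)→{4,5,6}. Safe: 7. Place at column 7.
Row 7: attacked by (1,4)→{4}; (2,6)→{1,6}; (3,1)→{1,5}; (4,3)→{3,6}; (5,5)→{3,5,7}; (6,7)→{6,7}. Safe: 2. Place at column 2.
Columns [4, 6, 1, 3, 5, 7, 2], r−c [-3, -4, 2, 1, 0, -1, 5], r+c [5, 8, 4, 7, 10, 13, 9] are all distinct, so no two queens attack.

(1,4) (2,6) (3,1) (4,3) (5,5) (6,7) (7,2)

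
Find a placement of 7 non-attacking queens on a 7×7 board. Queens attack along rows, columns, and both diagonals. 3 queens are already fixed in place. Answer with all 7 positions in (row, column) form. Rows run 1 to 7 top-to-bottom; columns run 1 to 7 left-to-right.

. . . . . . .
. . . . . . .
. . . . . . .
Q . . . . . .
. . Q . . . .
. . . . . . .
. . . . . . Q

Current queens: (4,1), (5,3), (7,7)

(1,2) (2,4) (3,6) (4,1) (5,3) (6,5) (7,7)

Row 1: attacked by (4,1)→{1,4}; (5,3)→{3,7}; (7,7)→{1,7}. Safe: 2, 5, 6. Place at column 2.
Row 2: attacked by (1,2)→{1,2,3}; (4,1)→{1,3}; (5,3)→{3,6}; (7,7)→{2,7}. Safe: 4, 5. Place at column 4.
Row 3: attacked by (1,2)→{2,4}; (2,4)→{3,4,5}; (4,1)→{1,2}; (5,3)→{1,3,5}; (7,7)→{3,7}. Safe: 6. Place at column 6.
Row 6: attacked by (1,2)→{2,7}; (2,4)→{4}; (3,6)→{3,6}; (4,1)→{1,3}; (5,3)→{2,3,4}; (7,7)→{6,7}. Safe: 5. Place at column 5.
Columns [2, 4, 6, 1, 3, 5, 7], r−c [-1, -2, -3, 3, 2, 1, 0], r+c [3, 6, 9, 5, 8, 11, 14] are all distinct, so no two queens attack.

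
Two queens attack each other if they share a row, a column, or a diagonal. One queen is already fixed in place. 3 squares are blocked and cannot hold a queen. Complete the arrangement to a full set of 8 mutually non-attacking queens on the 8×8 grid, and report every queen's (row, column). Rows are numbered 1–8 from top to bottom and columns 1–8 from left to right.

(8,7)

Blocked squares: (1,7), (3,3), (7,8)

Row 1: attacked by (8,7)→{7}. Blocked: 7. Safe: 1, 2, 3, 4, 5, 6, 8. Place at column 4.
Row 2: attacked by (1,4)→{3,4,5}; (8,7)→{1,7}. Safe: 2, 6, 8. Place at column 6.
Row 3: attacked by (1,4)→{2,4,6}; (2,6)→{5,6,7}; (8,7)→{2,7}. Blocked: 3. Safe: 1, 8. Place at column 1.
Row 4: attacked by (1,4)→{1,4,7}; (2,6)→{4,6,8}; (3,1)→{1,2}; (8,7)→{3,7}. Safe: 5. Place at column 5.
Row 5: attacked by (1,4)→{4,8}; (2,6)→{3,6}; (3,1)→{1,3}; (4,5)→{4,5,6}; (8,7)→{4,7}. Safe: 2. Place at column 2.
Row 6: attacked by (1,4)→{4}; (2,6)→{2,6}; (3,1)→{1,4}; (4,5)→{3,5,7}; (5,2)→{1,2,3}; (8,7)→{5,7}. Safe: 8. Place at column 8.
Row 7: attacked by (1,4)→{4}; (2,6)→{1,6}; (3,1)→{1,5}; (4,5)→{2,5,8}; (5,2)→{2,4}; (6,8)→{7,8}; (8,7)→{6,7,8}. Blocked: 8. Safe: 3. Place at column 3.
Columns [4, 6, 1, 5, 2, 8, 3, 7], r−c [-3, -4, 2, -1, 3, -2, 4, 1], r+c [5, 8, 4, 9, 7, 14, 10, 15] are all distinct, so no two queens attack.

(1,4) (2,6) (3,1) (4,5) (5,2) (6,8) (7,3) (8,7)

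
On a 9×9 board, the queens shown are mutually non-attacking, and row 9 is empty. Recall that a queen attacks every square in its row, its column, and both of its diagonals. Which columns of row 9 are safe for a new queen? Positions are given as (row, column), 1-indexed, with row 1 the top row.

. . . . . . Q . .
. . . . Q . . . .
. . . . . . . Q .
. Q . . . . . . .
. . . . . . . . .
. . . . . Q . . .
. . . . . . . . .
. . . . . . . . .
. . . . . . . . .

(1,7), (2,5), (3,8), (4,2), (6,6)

columns 1, 4

(1,7) attacks row 9 at column 7.
(2,5) attacks row 9 at column 5.
(3,8) attacks row 9 at column 8 and diagonals 2.
(4,2) attacks row 9 at column 2 and diagonals 7.
(6,6) attacks row 9 at column 6 and diagonals 3, 9.
Attacked columns: {2, 3, 5, 6, 7, 8, 9}. Safe: {1, 4}.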